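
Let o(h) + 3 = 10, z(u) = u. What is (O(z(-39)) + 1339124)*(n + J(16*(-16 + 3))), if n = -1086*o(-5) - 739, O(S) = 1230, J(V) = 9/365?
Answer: -4080648777424/365 ≈ -1.1180e+10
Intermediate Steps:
o(h) = 7 (o(h) = -3 + 10 = 7)
J(V) = 9/365 (J(V) = 9*(1/365) = 9/365)
n = -8341 (n = -1086*7 - 739 = -7602 - 739 = -8341)
(O(z(-39)) + 1339124)*(n + J(16*(-16 + 3))) = (1230 + 1339124)*(-8341 + 9/365) = 1340354*(-3044456/365) = -4080648777424/365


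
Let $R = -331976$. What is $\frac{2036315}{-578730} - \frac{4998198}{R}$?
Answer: $\frac{110829971005}{9606223524} \approx 11.537$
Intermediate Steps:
$\frac{2036315}{-578730} - \frac{4998198}{R} = \frac{2036315}{-578730} - \frac{4998198}{-331976} = 2036315 \left(- \frac{1}{578730}\right) - - \frac{2499099}{165988} = - \frac{407263}{115746} + \frac{2499099}{165988} = \frac{110829971005}{9606223524}$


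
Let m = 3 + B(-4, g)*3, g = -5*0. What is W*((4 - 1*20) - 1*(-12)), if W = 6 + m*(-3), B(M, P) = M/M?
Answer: 48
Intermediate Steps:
g = 0
B(M, P) = 1
m = 6 (m = 3 + 1*3 = 3 + 3 = 6)
W = -12 (W = 6 + 6*(-3) = 6 - 18 = -12)
W*((4 - 1*20) - 1*(-12)) = -12*((4 - 1*20) - 1*(-12)) = -12*((4 - 20) + 12) = -12*(-16 + 12) = -12*(-4) = 48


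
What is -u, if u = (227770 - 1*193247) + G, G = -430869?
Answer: 396346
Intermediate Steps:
u = -396346 (u = (227770 - 1*193247) - 430869 = (227770 - 193247) - 430869 = 34523 - 430869 = -396346)
-u = -1*(-396346) = 396346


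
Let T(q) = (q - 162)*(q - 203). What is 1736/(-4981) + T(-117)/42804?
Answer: 10288776/5922409 ≈ 1.7373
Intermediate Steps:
T(q) = (-203 + q)*(-162 + q) (T(q) = (-162 + q)*(-203 + q) = (-203 + q)*(-162 + q))
1736/(-4981) + T(-117)/42804 = 1736/(-4981) + (32886 + (-117)² - 365*(-117))/42804 = 1736*(-1/4981) + (32886 + 13689 + 42705)*(1/42804) = -1736/4981 + 89280*(1/42804) = -1736/4981 + 2480/1189 = 10288776/5922409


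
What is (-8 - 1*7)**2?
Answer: 225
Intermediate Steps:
(-8 - 1*7)**2 = (-8 - 7)**2 = (-15)**2 = 225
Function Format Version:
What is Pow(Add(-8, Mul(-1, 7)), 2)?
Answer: 225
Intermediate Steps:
Pow(Add(-8, Mul(-1, 7)), 2) = Pow(Add(-8, -7), 2) = Pow(-15, 2) = 225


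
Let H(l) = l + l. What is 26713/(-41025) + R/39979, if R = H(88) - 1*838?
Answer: -1095117577/1640138475 ≈ -0.66770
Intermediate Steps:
H(l) = 2*l
R = -662 (R = 2*88 - 1*838 = 176 - 838 = -662)
26713/(-41025) + R/39979 = 26713/(-41025) - 662/39979 = 26713*(-1/41025) - 662*1/39979 = -26713/41025 - 662/39979 = -1095117577/1640138475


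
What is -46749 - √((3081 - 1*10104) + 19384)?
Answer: -46749 - √12361 ≈ -46860.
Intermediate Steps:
-46749 - √((3081 - 1*10104) + 19384) = -46749 - √((3081 - 10104) + 19384) = -46749 - √(-7023 + 19384) = -46749 - √12361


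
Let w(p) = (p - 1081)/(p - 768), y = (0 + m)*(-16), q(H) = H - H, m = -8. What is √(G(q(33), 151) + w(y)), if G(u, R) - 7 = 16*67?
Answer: √6915130/80 ≈ 32.871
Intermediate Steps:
q(H) = 0
y = 128 (y = (0 - 8)*(-16) = -8*(-16) = 128)
G(u, R) = 1079 (G(u, R) = 7 + 16*67 = 7 + 1072 = 1079)
w(p) = (-1081 + p)/(-768 + p)
√(G(q(33), 151) + w(y)) = √(1079 + (-1081 + 128)/(-768 + 128)) = √(1079 - 953/(-640)) = √(1079 - 1/640*(-953)) = √(1079 + 953/640) = √(691513/640) = √6915130/80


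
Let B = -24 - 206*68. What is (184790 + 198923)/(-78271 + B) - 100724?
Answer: -9297511085/92303 ≈ -1.0073e+5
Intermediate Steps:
B = -14032 (B = -24 - 14008 = -14032)
(184790 + 198923)/(-78271 + B) - 100724 = (184790 + 198923)/(-78271 - 14032) - 100724 = 383713/(-92303) - 100724 = 383713*(-1/92303) - 100724 = -383713/92303 - 100724 = -9297511085/92303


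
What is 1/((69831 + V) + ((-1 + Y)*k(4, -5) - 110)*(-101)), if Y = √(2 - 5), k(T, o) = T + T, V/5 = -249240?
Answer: I/(-1164451*I + 808*√3) ≈ -8.5877e-7 + 1.0321e-9*I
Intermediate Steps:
V = -1246200 (V = 5*(-249240) = -1246200)
k(T, o) = 2*T
Y = I*√3 (Y = √(-3) = I*√3 ≈ 1.732*I)
1/((69831 + V) + ((-1 + Y)*k(4, -5) - 110)*(-101)) = 1/((69831 - 1246200) + ((-1 + I*√3)*(2*4) - 110)*(-101)) = 1/(-1176369 + ((-1 + I*√3)*8 - 110)*(-101)) = 1/(-1176369 + ((-8 + 8*I*√3) - 110)*(-101)) = 1/(-1176369 + (-118 + 8*I*√3)*(-101)) = 1/(-1176369 + (11918 - 808*I*√3)) = 1/(-1164451 - 808*I*√3)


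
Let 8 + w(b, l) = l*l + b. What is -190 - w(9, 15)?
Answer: -416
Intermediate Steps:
w(b, l) = -8 + b + l² (w(b, l) = -8 + (l*l + b) = -8 + (l² + b) = -8 + (b + l²) = -8 + b + l²)
-190 - w(9, 15) = -190 - (-8 + 9 + 15²) = -190 - (-8 + 9 + 225) = -190 - 1*226 = -190 - 226 = -416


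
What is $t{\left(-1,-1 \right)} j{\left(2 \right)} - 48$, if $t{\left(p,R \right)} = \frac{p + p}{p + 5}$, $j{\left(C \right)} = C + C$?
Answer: $-50$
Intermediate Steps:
$j{\left(C \right)} = 2 C$
$t{\left(p,R \right)} = \frac{2 p}{5 + p}$
$t{\left(-1,-1 \right)} j{\left(2 \right)} - 48 = 2 \left(-1\right) \frac{1}{5 - 1} \cdot 2 \cdot 2 - 48 = 2 \left(-1\right) \frac{1}{4} \cdot 4 - 48 = \left(- \frac{1}{2}\right) 4 - 48 = -2 - 48 = -50$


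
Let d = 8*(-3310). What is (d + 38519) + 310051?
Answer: 322090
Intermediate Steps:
d = -26480
(d + 38519) + 310051 = (-26480 + 38519) + 310051 = 12039 + 310051 = 322090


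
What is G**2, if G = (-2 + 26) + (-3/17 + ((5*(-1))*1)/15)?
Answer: 1435204/2601 ≈ 551.79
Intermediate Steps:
G = 1198/51 (G = 24 + (-3*1/17 - 5*1*(1/15)) = 24 + (-3/17 - 5*1/15) = 24 + (-3/17 - 1/3) = 24 - 26/51 = 1198/51 ≈ 23.490)
G**2 = (1198/51)**2 = 1435204/2601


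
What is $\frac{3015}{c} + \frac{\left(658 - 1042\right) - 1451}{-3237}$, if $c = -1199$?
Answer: $- \frac{7559390}{3881163} \approx -1.9477$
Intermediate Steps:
$\frac{3015}{c} + \frac{\left(658 - 1042\right) - 1451}{-3237} = \frac{3015}{-1199} + \frac{\left(658 - 1042\right) - 1451}{-3237} = 3015 \left(- \frac{1}{1199}\right) + \left(\left(658 - 1042\right) - 1451\right) \left(- \frac{1}{3237}\right) = - \frac{3015}{1199} + \left(-384 - 1451\right) \left(- \frac{1}{3237}\right) = - \frac{3015}{1199} - - \frac{1835}{3237} = - \frac{3015}{1199} + \frac{1835}{3237} = - \frac{7559390}{3881163}$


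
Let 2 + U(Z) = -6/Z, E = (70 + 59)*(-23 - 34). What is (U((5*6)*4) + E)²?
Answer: 21638704201/400 ≈ 5.4097e+7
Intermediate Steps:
E = -7353 (E = 129*(-57) = -7353)
U(Z) = -2 - 6/Z
(U((5*6)*4) + E)² = ((-2 - 6/((5*6)*4)) - 7353)² = ((-2 - 6/(30*4)) - 7353)² = ((-2 - 6/120) - 7353)² = ((-2 - 6*1/120) - 7353)² = ((-2 - 1/20) - 7353)² = (-41/20 - 7353)² = (-147101/20)² = 21638704201/400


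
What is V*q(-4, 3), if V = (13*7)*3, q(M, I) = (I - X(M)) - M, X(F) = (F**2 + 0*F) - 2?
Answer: -1911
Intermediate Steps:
X(F) = -2 + F**2 (X(F) = (F**2 + 0) - 2 = F**2 - 2 = -2 + F**2)
q(M, I) = 2 + I - M - M**2 (q(M, I) = (I - (-2 + M**2)) - M = (I + (2 - M**2)) - M = (2 + I - M**2) - M = 2 + I - M - M**2)
V = 273 (V = 91*3 = 273)
V*q(-4, 3) = 273*(2 + 3 - 1*(-4) - 1*(-4)**2) = 273*(2 + 3 + 4 - 1*16) = 273*(2 + 3 + 4 - 16) = 273*(-7) = -1911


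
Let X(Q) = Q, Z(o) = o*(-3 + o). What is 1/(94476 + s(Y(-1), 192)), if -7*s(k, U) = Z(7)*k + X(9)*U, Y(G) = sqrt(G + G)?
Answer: 1154307/108769359596 + 49*I*sqrt(2)/108769359596 ≈ 1.0612e-5 + 6.371e-10*I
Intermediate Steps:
Y(G) = sqrt(2)*sqrt(G) (Y(G) = sqrt(2*G) = sqrt(2)*sqrt(G))
s(k, U) = -4*k - 9*U/7 (s(k, U) = -((7*(-3 + 7))*k + 9*U)/7 = -((7*4)*k + 9*U)/7 = -(28*k + 9*U)/7 = -(9*U + 28*k)/7 = -4*k - 9*U/7)
1/(94476 + s(Y(-1), 192)) = 1/(94476 + (-4*sqrt(2)*sqrt(-1) - 9/7*192)) = 1/(94476 + (-4*sqrt(2)*I - 1728/7)) = 1/(94476 + (-4*I*sqrt(2) - 1728/7)) = 1/(94476 + (-1728/7 - 4*I*sqrt(2))) = 1/(659604/7 - 4*I*sqrt(2))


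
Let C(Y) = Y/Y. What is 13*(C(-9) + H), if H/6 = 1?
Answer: 91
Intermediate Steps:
C(Y) = 1
H = 6 (H = 6*1 = 6)
13*(C(-9) + H) = 13*(1 + 6) = 13*7 = 91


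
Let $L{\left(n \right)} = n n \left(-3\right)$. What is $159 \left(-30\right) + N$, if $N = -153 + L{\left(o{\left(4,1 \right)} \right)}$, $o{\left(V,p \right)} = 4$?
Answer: $-4971$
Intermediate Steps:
$L{\left(n \right)} = - 3 n^{2}$ ($L{\left(n \right)} = n^{2} \left(-3\right) = - 3 n^{2}$)
$N = -201$ ($N = -153 - 3 \cdot 4^{2} = -153 - 48 = -201$)
$159 \left(-30\right) + N = 159 \left(-30\right) - 201 = -4770 - 201 = -4971$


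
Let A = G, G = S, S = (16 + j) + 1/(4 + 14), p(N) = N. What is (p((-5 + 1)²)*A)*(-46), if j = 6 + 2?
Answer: -159344/9 ≈ -17705.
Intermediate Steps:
j = 8
S = 433/18 (S = (16 + 8) + 1/(4 + 14) = 24 + 1/18 = 433/18 ≈ 24.056)
G = 433/18 ≈ 24.056
A = 433/18 ≈ 24.056
(p((-5 + 1)²)*A)*(-46) = ((-5 + 1)²*(433/18))*(-46) = ((-4)²*(433/18))*(-46) = (16*(433/18))*(-46) = (3464/9)*(-46) = -159344/9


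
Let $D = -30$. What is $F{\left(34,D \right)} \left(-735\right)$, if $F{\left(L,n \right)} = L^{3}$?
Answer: $-28888440$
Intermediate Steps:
$F{\left(34,D \right)} \left(-735\right) = 34^{3} \left(-735\right) = 39304 \left(-735\right) = -28888440$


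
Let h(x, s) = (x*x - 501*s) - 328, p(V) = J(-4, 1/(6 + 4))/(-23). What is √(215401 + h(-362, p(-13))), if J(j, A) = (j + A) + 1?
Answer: √18306247630/230 ≈ 588.26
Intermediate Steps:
J(j, A) = 1 + A + j (J(j, A) = (A + j) + 1 = 1 + A + j)
p(V) = 29/230 (p(V) = (1 + 1/(6 + 4) - 4)/(-23) = (1 + 1/10 - 4)*(-1/23) = (1 + ⅒ - 4)*(-1/23) = -29/10*(-1/23) = 29/230)
h(x, s) = -328 + x² - 501*s (h(x, s) = (x² - 501*s) - 328 = -328 + x² - 501*s)
√(215401 + h(-362, p(-13))) = √(215401 + (-328 + (-362)² - 501*29/230)) = √(215401 + (-328 + 131044 - 14529/230)) = √(215401 + 30050151/230) = √(79592381/230) = √18306247630/230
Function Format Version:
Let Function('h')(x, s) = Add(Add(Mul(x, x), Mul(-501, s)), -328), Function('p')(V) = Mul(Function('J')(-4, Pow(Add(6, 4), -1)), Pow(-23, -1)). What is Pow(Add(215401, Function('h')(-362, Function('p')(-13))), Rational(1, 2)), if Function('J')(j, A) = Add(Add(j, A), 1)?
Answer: Mul(Rational(1, 230), Pow(18306247630, Rational(1, 2))) ≈ 588.26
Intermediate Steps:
Function('J')(j, A) = Add(1, A, j) (Function('J')(j, A) = Add(Add(A, j), 1) = Add(1, A, j))
Function('p')(V) = Rational(29, 230) (Function('p')(V) = Mul(Add(1, Pow(Add(6, 4), -1), -4), Pow(-23, -1)) = Mul(Add(1, Pow(10, -1), -4), Rational(-1, 23)) = Mul(Add(1, Rational(1, 10), -4), Rational(-1, 23)) = Mul(Rational(-29, 10), Rational(-1, 23)) = Rational(29, 230))
Function('h')(x, s) = Add(-328, Pow(x, 2), Mul(-501, s)) (Function('h')(x, s) = Add(Add(Pow(x, 2), Mul(-501, s)), -328) = Add(-328, Pow(x, 2), Mul(-501, s)))
Pow(Add(215401, Function('h')(-362, Function('p')(-13))), Rational(1, 2)) = Pow(Add(215401, Add(-328, Pow(-362, 2), Mul(-501, Rational(29, 230)))), Rational(1, 2)) = Pow(Add(215401, Add(-328, 131044, Rational(-14529, 230))), Rational(1, 2)) = Pow(Add(215401, Rational(30050151, 230)), Rational(1, 2)) = Pow(Rational(79592381, 230), Rational(1, 2)) = Mul(Rational(1, 230), Pow(18306247630, Rational(1, 2)))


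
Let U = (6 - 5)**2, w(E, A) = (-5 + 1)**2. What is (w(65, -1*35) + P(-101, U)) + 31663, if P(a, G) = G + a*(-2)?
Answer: 31882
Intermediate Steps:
w(E, A) = 16 (w(E, A) = (-4)**2 = 16)
U = 1 (U = 1**2 = 1)
P(a, G) = G - 2*a
(w(65, -1*35) + P(-101, U)) + 31663 = (16 + (1 - 2*(-101))) + 31663 = (16 + (1 + 202)) + 31663 = (16 + 203) + 31663 = 219 + 31663 = 31882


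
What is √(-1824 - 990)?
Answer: I*√2814 ≈ 53.047*I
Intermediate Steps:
√(-1824 - 990) = √(-2814) = I*√2814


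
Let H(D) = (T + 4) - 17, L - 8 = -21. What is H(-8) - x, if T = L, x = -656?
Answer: 630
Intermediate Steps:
L = -13 (L = 8 - 21 = -13)
T = -13
H(D) = -26 (H(D) = (-13 + 4) - 17 = -9 - 17 = -26)
H(-8) - x = -26 - 1*(-656) = -26 + 656 = 630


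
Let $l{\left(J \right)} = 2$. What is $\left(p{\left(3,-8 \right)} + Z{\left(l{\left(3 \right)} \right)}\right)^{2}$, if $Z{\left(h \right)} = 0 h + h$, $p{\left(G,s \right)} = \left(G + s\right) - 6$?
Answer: $81$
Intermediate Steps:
$p{\left(G,s \right)} = -6 + G + s$
$Z{\left(h \right)} = h$ ($Z{\left(h \right)} = 0 + h = h$)
$\left(p{\left(3,-8 \right)} + Z{\left(l{\left(3 \right)} \right)}\right)^{2} = \left(\left(-6 + 3 - 8\right) + 2\right)^{2} = \left(-11 + 2\right)^{2} = \left(-9\right)^{2} = 81$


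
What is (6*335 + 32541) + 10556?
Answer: 45107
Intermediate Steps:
(6*335 + 32541) + 10556 = (2010 + 32541) + 10556 = 34551 + 10556 = 45107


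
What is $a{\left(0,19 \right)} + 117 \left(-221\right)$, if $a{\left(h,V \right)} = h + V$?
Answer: $-25838$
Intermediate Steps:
$a{\left(h,V \right)} = V + h$
$a{\left(0,19 \right)} + 117 \left(-221\right) = \left(19 + 0\right) + 117 \left(-221\right) = 19 - 25857 = -25838$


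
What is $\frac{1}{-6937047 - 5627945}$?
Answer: $- \frac{1}{12564992} \approx -7.9586 \cdot 10^{-8}$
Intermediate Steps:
$\frac{1}{-6937047 - 5627945} = \frac{1}{-12564992} = - \frac{1}{12564992}$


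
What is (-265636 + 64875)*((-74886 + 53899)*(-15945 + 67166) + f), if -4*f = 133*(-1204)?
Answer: 215805044406534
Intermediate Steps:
f = 40033 (f = -133*(-1204)/4 = -¼*(-160132) = 40033)
(-265636 + 64875)*((-74886 + 53899)*(-15945 + 67166) + f) = (-265636 + 64875)*((-74886 + 53899)*(-15945 + 67166) + 40033) = -200761*(-20987*51221 + 40033) = -200761*(-1074975127 + 40033) = -200761*(-1074935094) = 215805044406534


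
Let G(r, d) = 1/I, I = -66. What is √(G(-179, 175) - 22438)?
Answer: I*√97739994/66 ≈ 149.79*I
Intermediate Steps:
G(r, d) = -1/66 (G(r, d) = 1/(-66) = -1/66)
√(G(-179, 175) - 22438) = √(-1/66 - 22438) = √(-1480909/66) = I*√97739994/66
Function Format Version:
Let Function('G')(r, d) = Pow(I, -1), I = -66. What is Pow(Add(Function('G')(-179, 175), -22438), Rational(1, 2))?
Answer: Mul(Rational(1, 66), I, Pow(97739994, Rational(1, 2))) ≈ Mul(149.79, I)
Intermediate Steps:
Function('G')(r, d) = Rational(-1, 66) (Function('G')(r, d) = Pow(-66, -1) = Rational(-1, 66))
Pow(Add(Function('G')(-179, 175), -22438), Rational(1, 2)) = Pow(Add(Rational(-1, 66), -22438), Rational(1, 2)) = Pow(Rational(-1480909, 66), Rational(1, 2)) = Mul(Rational(1, 66), I, Pow(97739994, Rational(1, 2)))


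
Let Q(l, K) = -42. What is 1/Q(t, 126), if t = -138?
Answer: -1/42 ≈ -0.023810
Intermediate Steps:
1/Q(t, 126) = 1/(-42) = -1/42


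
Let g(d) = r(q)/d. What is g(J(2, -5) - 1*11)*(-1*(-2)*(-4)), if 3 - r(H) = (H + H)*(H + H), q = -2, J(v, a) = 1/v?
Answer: -208/21 ≈ -9.9048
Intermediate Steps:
r(H) = 3 - 4*H² (r(H) = 3 - (H + H)*(H + H) = 3 - 2*H*2*H = 3 - 4*H²)
g(d) = -13/d (g(d) = (3 - 4*(-2)²)/d = (3 - 4*4)/d = (3 - 16)/d = -13/d)
g(J(2, -5) - 1*11)*(-1*(-2)*(-4)) = (-13/(1/2 - 1*11))*(-1*(-2)*(-4)) = (-13/(½ - 11))*(2*(-4)) = -13/(-21/2)*(-8) = -13*(-2/21)*(-8) = (26/21)*(-8) = -208/21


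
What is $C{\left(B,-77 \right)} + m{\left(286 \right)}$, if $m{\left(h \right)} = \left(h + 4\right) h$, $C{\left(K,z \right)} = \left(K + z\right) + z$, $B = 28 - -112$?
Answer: $82926$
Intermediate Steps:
$B = 140$ ($B = 28 + 112 = 140$)
$C{\left(K,z \right)} = K + 2 z$
$m{\left(h \right)} = h \left(4 + h\right)$ ($m{\left(h \right)} = \left(4 + h\right) h = h \left(4 + h\right)$)
$C{\left(B,-77 \right)} + m{\left(286 \right)} = \left(140 + 2 \left(-77\right)\right) + 286 \left(4 + 286\right) = \left(140 - 154\right) + 286 \cdot 290 = -14 + 82940 = 82926$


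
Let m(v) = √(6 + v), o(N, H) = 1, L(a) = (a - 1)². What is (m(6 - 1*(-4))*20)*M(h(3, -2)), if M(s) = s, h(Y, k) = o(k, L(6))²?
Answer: 80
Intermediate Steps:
L(a) = (-1 + a)²
h(Y, k) = 1 (h(Y, k) = 1² = 1)
(m(6 - 1*(-4))*20)*M(h(3, -2)) = (√(6 + (6 - 1*(-4)))*20)*1 = (√(6 + (6 + 4))*20)*1 = (√(6 + 10)*20)*1 = (√16*20)*1 = (4*20)*1 = 80*1 = 80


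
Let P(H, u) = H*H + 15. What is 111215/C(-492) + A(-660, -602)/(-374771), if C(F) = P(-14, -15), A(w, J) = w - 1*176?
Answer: 41680333161/79076681 ≈ 527.09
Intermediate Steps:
A(w, J) = -176 + w (A(w, J) = w - 176 = -176 + w)
P(H, u) = 15 + H**2 (P(H, u) = H**2 + 15 = 15 + H**2)
C(F) = 211 (C(F) = 15 + (-14)**2 = 15 + 196 = 211)
111215/C(-492) + A(-660, -602)/(-374771) = 111215/211 + (-176 - 660)/(-374771) = 111215*(1/211) - 836*(-1/374771) = 111215/211 + 836/374771 = 41680333161/79076681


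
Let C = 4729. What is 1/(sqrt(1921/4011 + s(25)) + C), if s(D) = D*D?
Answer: 18968019/89697253055 - 2*sqrt(2515695189)/89697253055 ≈ 0.00021035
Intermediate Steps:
s(D) = D**2
1/(sqrt(1921/4011 + s(25)) + C) = 1/(sqrt(1921/4011 + 25**2) + 4729) = 1/(sqrt(1921*(1/4011) + 625) + 4729) = 1/(sqrt(1921/4011 + 625) + 4729) = 1/(sqrt(2508796/4011) + 4729) = 1/(2*sqrt(2515695189)/4011 + 4729) = 1/(4729 + 2*sqrt(2515695189)/4011)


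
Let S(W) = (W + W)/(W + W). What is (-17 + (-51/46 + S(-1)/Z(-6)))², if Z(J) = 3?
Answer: 6017209/19044 ≈ 315.96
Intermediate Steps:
S(W) = 1 (S(W) = (2*W)/((2*W)) = (2*W)*(1/(2*W)) = 1)
(-17 + (-51/46 + S(-1)/Z(-6)))² = (-17 + (-51/46 + 1/3))² = (-17 + (-51*1/46 + 1*(⅓)))² = (-17 + (-51/46 + ⅓))² = (-17 - 107/138)² = (-2453/138)² = 6017209/19044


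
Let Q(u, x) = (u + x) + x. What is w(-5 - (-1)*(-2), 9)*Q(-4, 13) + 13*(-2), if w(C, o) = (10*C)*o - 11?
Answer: -14128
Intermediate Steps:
Q(u, x) = u + 2*x
w(C, o) = -11 + 10*C*o (w(C, o) = 10*C*o - 11 = -11 + 10*C*o)
w(-5 - (-1)*(-2), 9)*Q(-4, 13) + 13*(-2) = (-11 + 10*(-5 - (-1)*(-2))*9)*(-4 + 2*13) + 13*(-2) = (-11 + 10*(-5 - 1*2)*9)*(-4 + 26) - 26 = (-11 + 10*(-5 - 2)*9)*22 - 26 = (-11 + 10*(-7)*9)*22 - 26 = (-11 - 630)*22 - 26 = -641*22 - 26 = -14102 - 26 = -14128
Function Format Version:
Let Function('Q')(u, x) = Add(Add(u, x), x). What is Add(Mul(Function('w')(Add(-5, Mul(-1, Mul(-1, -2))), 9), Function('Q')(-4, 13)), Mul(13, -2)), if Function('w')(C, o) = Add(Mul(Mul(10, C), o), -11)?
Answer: -14128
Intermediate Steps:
Function('Q')(u, x) = Add(u, Mul(2, x))
Function('w')(C, o) = Add(-11, Mul(10, C, o)) (Function('w')(C, o) = Add(Mul(10, C, o), -11) = Add(-11, Mul(10, C, o)))
Add(Mul(Function('w')(Add(-5, Mul(-1, Mul(-1, -2))), 9), Function('Q')(-4, 13)), Mul(13, -2)) = Add(Mul(Add(-11, Mul(10, Add(-5, Mul(-1, Mul(-1, -2))), 9)), Add(-4, Mul(2, 13))), Mul(13, -2)) = Add(Mul(Add(-11, Mul(10, Add(-5, Mul(-1, 2)), 9)), Add(-4, 26)), -26) = Add(Mul(Add(-11, Mul(10, Add(-5, -2), 9)), 22), -26) = Add(Mul(Add(-11, Mul(10, -7, 9)), 22), -26) = Add(Mul(Add(-11, -630), 22), -26) = Add(Mul(-641, 22), -26) = Add(-14102, -26) = -14128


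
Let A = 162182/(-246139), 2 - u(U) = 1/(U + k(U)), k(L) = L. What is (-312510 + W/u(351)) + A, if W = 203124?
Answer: -72822538442344/345333017 ≈ -2.1088e+5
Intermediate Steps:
u(U) = 2 - 1/(2*U) (u(U) = 2 - 1/(U + U) = 2 - 1/(2*U))
A = -162182/246139 (A = 162182*(-1/246139) = -162182/246139 ≈ -0.65890)
(-312510 + W/u(351)) + A = (-312510 + 203124/(2 - ½/351)) - 162182/246139 = (-312510 + 203124/(2 - ½*1/351)) - 162182/246139 = (-312510 + 203124/(2 - 1/702)) - 162182/246139 = (-312510 + 203124/(1403/702)) - 162182/246139 = (-312510 + 203124*(702/1403)) - 162182/246139 = (-312510 + 142593048/1403) - 162182/246139 = -295858482/1403 - 162182/246139 = -72822538442344/345333017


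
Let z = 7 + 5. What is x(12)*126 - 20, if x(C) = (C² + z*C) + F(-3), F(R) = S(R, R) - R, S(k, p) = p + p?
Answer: 35890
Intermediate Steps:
S(k, p) = 2*p
F(R) = R (F(R) = 2*R - R = R)
z = 12
x(C) = -3 + C² + 12*C (x(C) = (C² + 12*C) - 3 = -3 + C² + 12*C)
x(12)*126 - 20 = (-3 + 12² + 12*12)*126 - 20 = (-3 + 144 + 144)*126 - 20 = 285*126 - 20 = 35910 - 20 = 35890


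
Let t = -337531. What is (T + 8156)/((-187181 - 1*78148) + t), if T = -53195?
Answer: 45039/602860 ≈ 0.074709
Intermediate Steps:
(T + 8156)/((-187181 - 1*78148) + t) = (-53195 + 8156)/((-187181 - 1*78148) - 337531) = -45039/((-187181 - 78148) - 337531) = -45039/(-265329 - 337531) = -45039/(-602860) = -45039*(-1/602860) = 45039/602860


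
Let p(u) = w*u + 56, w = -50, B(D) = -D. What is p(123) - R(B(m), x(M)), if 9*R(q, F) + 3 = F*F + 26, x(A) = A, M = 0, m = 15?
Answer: -54869/9 ≈ -6096.6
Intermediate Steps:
R(q, F) = 23/9 + F**2/9 (R(q, F) = -1/3 + (F*F + 26)/9 = -1/3 + (F**2 + 26)/9 = -1/3 + (26 + F**2)/9 = -1/3 + (26/9 + F**2/9) = 23/9 + F**2/9)
p(u) = 56 - 50*u (p(u) = -50*u + 56 = 56 - 50*u)
p(123) - R(B(m), x(M)) = (56 - 50*123) - (23/9 + (1/9)*0**2) = (56 - 6150) - (23/9 + (1/9)*0) = -6094 - (23/9 + 0) = -6094 - 1*23/9 = -6094 - 23/9 = -54869/9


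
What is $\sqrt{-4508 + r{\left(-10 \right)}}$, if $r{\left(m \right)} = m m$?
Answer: $2 i \sqrt{1102} \approx 66.393 i$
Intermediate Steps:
$r{\left(m \right)} = m^{2}$
$\sqrt{-4508 + r{\left(-10 \right)}} = \sqrt{-4508 + \left(-10\right)^{2}} = \sqrt{-4508 + 100} = \sqrt{-4408} = 2 i \sqrt{1102}$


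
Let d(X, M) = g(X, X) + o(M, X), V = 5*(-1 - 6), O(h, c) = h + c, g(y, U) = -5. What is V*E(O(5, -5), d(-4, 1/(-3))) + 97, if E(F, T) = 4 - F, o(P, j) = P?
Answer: -43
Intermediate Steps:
O(h, c) = c + h
V = -35 (V = 5*(-7) = -35)
d(X, M) = -5 + M
V*E(O(5, -5), d(-4, 1/(-3))) + 97 = -35*(4 - (-5 + 5)) + 97 = -35*(4 - 1*0) + 97 = -35*(4 + 0) + 97 = -35*4 + 97 = -140 + 97 = -43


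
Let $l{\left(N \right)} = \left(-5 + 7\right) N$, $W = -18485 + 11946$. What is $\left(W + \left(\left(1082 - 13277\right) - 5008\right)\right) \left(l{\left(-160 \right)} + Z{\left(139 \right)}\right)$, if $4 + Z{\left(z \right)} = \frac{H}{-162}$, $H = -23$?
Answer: $\frac{69201335}{9} \approx 7.689 \cdot 10^{6}$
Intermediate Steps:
$Z{\left(z \right)} = - \frac{625}{162}$ ($Z{\left(z \right)} = -4 - \frac{23}{-162} = -4 - - \frac{23}{162} = -4 + \frac{23}{162} = - \frac{625}{162}$)
$W = -6539$
$l{\left(N \right)} = 2 N$
$\left(W + \left(\left(1082 - 13277\right) - 5008\right)\right) \left(l{\left(-160 \right)} + Z{\left(139 \right)}\right) = \left(-6539 + \left(\left(1082 - 13277\right) - 5008\right)\right) \left(2 \left(-160\right) - \frac{625}{162}\right) = \left(-6539 - 17203\right) \left(-320 - \frac{625}{162}\right) = \left(-6539 - 17203\right) \left(- \frac{52465}{162}\right) = \left(-23742\right) \left(- \frac{52465}{162}\right) = \frac{69201335}{9}$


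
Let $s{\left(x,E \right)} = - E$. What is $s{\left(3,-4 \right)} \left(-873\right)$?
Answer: $-3492$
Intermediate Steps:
$s{\left(3,-4 \right)} \left(-873\right) = \left(-1\right) \left(-4\right) \left(-873\right) = 4 \left(-873\right) = -3492$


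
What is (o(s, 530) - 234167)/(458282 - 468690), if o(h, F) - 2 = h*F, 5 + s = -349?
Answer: 421785/10408 ≈ 40.525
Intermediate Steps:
s = -354 (s = -5 - 349 = -354)
o(h, F) = 2 + F*h (o(h, F) = 2 + h*F = 2 + F*h)
(o(s, 530) - 234167)/(458282 - 468690) = ((2 + 530*(-354)) - 234167)/(458282 - 468690) = ((2 - 187620) - 234167)/(-10408) = (-187618 - 234167)*(-1/10408) = -421785*(-1/10408) = 421785/10408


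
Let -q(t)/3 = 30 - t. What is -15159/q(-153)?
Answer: 5053/183 ≈ 27.612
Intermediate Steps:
q(t) = -90 + 3*t (q(t) = -3*(30 - t) = -90 + 3*t)
-15159/q(-153) = -15159/(-90 + 3*(-153)) = -15159/(-90 - 459) = -15159/(-549) = -15159*(-1/549) = 5053/183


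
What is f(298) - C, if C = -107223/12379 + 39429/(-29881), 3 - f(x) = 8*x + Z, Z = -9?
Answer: -873703422374/369896899 ≈ -2362.0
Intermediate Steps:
f(x) = 12 - 8*x (f(x) = 3 - (8*x - 9) = 3 - (-9 + 8*x) = 3 + (9 - 8*x) = 12 - 8*x)
C = -3692022054/369896899 (C = -107223*1/12379 + 39429*(-1/29881) = -107223/12379 - 39429/29881 = -3692022054/369896899 ≈ -9.9812)
f(298) - C = (12 - 8*298) - 1*(-3692022054/369896899) = (12 - 2384) + 3692022054/369896899 = -2372 + 3692022054/369896899 = -873703422374/369896899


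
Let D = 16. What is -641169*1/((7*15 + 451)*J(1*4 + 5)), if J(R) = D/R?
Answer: -5770521/8896 ≈ -648.67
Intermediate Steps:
J(R) = 16/R
-641169*1/((7*15 + 451)*J(1*4 + 5)) = -641169*9/(16*(7*15 + 451)) = -641169*9/(16*(105 + 451)) = -641169/(556*(16/9)) = -641169/8896/9 = -641169*9/8896 = -5770521/8896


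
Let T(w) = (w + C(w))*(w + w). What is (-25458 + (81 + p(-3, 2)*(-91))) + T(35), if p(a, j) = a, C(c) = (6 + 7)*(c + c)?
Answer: 41046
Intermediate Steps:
C(c) = 26*c (C(c) = 13*(2*c) = 26*c)
T(w) = 54*w² (T(w) = (w + 26*w)*(w + w) = (27*w)*(2*w) = 54*w²)
(-25458 + (81 + p(-3, 2)*(-91))) + T(35) = (-25458 + (81 - 3*(-91))) + 54*35² = (-25458 + (81 + 273)) + 54*1225 = (-25458 + 354) + 66150 = -25104 + 66150 = 41046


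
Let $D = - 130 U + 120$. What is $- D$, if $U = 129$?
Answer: $16650$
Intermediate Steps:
$D = -16650$ ($D = \left(-130\right) 129 + 120 = -16770 + 120 = -16650$)
$- D = \left(-1\right) \left(-16650\right) = 16650$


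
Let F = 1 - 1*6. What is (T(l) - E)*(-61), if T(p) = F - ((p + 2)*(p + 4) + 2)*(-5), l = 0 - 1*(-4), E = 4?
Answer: -14701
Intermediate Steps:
l = 4 (l = 0 + 4 = 4)
F = -5 (F = 1 - 6 = -5)
T(p) = 5 + 5*(2 + p)*(4 + p) (T(p) = -5 - ((p + 2)*(p + 4) + 2)*(-5) = -5 - ((2 + p)*(4 + p) + 2)*(-5) = -5 - (2 + (2 + p)*(4 + p))*(-5) = -5 - (-10 - 5*(2 + p)*(4 + p)) = -5 + (10 + 5*(2 + p)*(4 + p)) = 5 + 5*(2 + p)*(4 + p))
(T(l) - E)*(-61) = ((45 + 5*4**2 + 30*4) - 1*4)*(-61) = ((45 + 5*16 + 120) - 4)*(-61) = ((45 + 80 + 120) - 4)*(-61) = (245 - 4)*(-61) = 241*(-61) = -14701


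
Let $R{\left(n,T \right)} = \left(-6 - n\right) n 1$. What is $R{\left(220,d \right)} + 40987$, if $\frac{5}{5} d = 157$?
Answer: $-8733$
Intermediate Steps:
$d = 157$
$R{\left(n,T \right)} = n \left(-6 - n\right)$ ($R{\left(n,T \right)} = n \left(-6 - n\right) 1 = n \left(-6 - n\right)$)
$R{\left(220,d \right)} + 40987 = \left(-1\right) 220 \left(6 + 220\right) + 40987 = \left(-1\right) 220 \cdot 226 + 40987 = -49720 + 40987 = -8733$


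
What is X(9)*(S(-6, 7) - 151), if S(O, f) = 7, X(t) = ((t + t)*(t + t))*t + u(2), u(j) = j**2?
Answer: -420480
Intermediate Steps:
X(t) = 4 + 4*t**3 (X(t) = ((t + t)*(t + t))*t + 2**2 = ((2*t)*(2*t))*t + 4 = (4*t**2)*t + 4 = 4*t**3 + 4 = 4 + 4*t**3)
X(9)*(S(-6, 7) - 151) = (4 + 4*9**3)*(7 - 151) = (4 + 4*729)*(-144) = (4 + 2916)*(-144) = 2920*(-144) = -420480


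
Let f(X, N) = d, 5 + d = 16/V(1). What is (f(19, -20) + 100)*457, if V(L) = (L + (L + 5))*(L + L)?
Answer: 307561/7 ≈ 43937.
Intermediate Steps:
V(L) = 2*L*(5 + 2*L) (V(L) = (L + (5 + L))*(2*L) = (5 + 2*L)*(2*L) = 2*L*(5 + 2*L))
d = -27/7 (d = -5 + 16/((2*1*(5 + 2*1))) = -5 + 16/((2*1*(5 + 2))) = -5 + 16/((2*1*7)) = -5 + 16/14 = -5 + 16*(1/14) = -5 + 8/7 = -27/7 ≈ -3.8571)
f(X, N) = -27/7
(f(19, -20) + 100)*457 = (-27/7 + 100)*457 = (673/7)*457 = 307561/7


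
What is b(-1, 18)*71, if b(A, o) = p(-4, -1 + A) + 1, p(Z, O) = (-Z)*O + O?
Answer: -639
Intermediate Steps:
p(Z, O) = O - O*Z (p(Z, O) = -O*Z + O = O - O*Z)
b(A, o) = -4 + 5*A (b(A, o) = (-1 + A)*(1 - 1*(-4)) + 1 = (-1 + A)*(1 + 4) + 1 = (-1 + A)*5 + 1 = (-5 + 5*A) + 1 = -4 + 5*A)
b(-1, 18)*71 = (-4 + 5*(-1))*71 = (-4 - 5)*71 = -9*71 = -639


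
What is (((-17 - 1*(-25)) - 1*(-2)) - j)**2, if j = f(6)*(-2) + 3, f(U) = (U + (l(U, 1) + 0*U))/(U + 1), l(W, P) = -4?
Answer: 2809/49 ≈ 57.327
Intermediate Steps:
f(U) = (-4 + U)/(1 + U) (f(U) = (U + (-4 + 0*U))/(U + 1) = (U + (-4 + 0))/(1 + U) = (U - 4)/(1 + U) = (-4 + U)/(1 + U))
j = 17/7 (j = ((-4 + 6)/(1 + 6))*(-2) + 3 = (2/7)*(-2) + 3 = -4/7 + 3 = 17/7 ≈ 2.4286)
(((-17 - 1*(-25)) - 1*(-2)) - j)**2 = (((-17 - 1*(-25)) - 1*(-2)) - 1*17/7)**2 = (((-17 + 25) + 2) - 17/7)**2 = ((8 + 2) - 17/7)**2 = (10 - 17/7)**2 = (53/7)**2 = 2809/49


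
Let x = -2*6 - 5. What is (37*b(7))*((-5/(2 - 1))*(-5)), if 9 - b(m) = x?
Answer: 24050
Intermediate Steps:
x = -17 (x = -12 - 5 = -17)
b(m) = 26 (b(m) = 9 - 1*(-17) = 9 + 17 = 26)
(37*b(7))*((-5/(2 - 1))*(-5)) = (37*26)*((-5/(2 - 1))*(-5)) = 962*((-5/1)*(-5)) = 962*((1*(-5))*(-5)) = 962*(-5*(-5)) = 962*25 = 24050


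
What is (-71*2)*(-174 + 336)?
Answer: -23004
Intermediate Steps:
(-71*2)*(-174 + 336) = -142*162 = -23004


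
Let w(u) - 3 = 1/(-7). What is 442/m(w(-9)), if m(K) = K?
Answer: 1547/10 ≈ 154.70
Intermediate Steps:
w(u) = 20/7 (w(u) = 3 + 1/(-7) = 3 - ⅐ = 20/7)
442/m(w(-9)) = 442/(20/7) = 442*(7/20) = 1547/10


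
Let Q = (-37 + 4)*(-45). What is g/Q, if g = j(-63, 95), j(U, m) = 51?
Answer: 17/495 ≈ 0.034343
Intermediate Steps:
Q = 1485 (Q = -33*(-45) = 1485)
g = 51
g/Q = 51/1485 = 51*(1/1485) = 17/495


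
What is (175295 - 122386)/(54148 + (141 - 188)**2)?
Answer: 52909/56357 ≈ 0.93882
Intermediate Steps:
(175295 - 122386)/(54148 + (141 - 188)**2) = 52909/(54148 + (-47)**2) = 52909/(54148 + 2209) = 52909/56357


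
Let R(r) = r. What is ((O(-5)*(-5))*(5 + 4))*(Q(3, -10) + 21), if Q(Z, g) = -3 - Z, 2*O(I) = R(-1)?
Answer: 675/2 ≈ 337.50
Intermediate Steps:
O(I) = -½ (O(I) = (½)*(-1) = -½)
((O(-5)*(-5))*(5 + 4))*(Q(3, -10) + 21) = ((-½*(-5))*(5 + 4))*((-3 - 1*3) + 21) = ((5/2)*9)*((-3 - 3) + 21) = 45*(-6 + 21)/2 = (45/2)*15 = 675/2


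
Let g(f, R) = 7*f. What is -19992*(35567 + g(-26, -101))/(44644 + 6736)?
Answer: -5052978/367 ≈ -13768.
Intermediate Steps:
-19992*(35567 + g(-26, -101))/(44644 + 6736) = -19992*(35567 + 7*(-26))/(44644 + 6736) = -19992/(51380/(35567 - 182)) = -19992/(51380/35385) = -19992/(51380*(1/35385)) = -19992/1468/1011 = -19992*1011/1468 = -5052978/367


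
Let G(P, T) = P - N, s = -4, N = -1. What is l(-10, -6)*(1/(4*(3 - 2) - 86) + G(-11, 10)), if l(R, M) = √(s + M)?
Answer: -821*I*√10/82 ≈ -31.661*I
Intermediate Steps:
G(P, T) = 1 + P (G(P, T) = P - 1*(-1) = P + 1 = 1 + P)
l(R, M) = √(-4 + M)
l(-10, -6)*(1/(4*(3 - 2) - 86) + G(-11, 10)) = √(-4 - 6)*(1/(4*(3 - 2) - 86) + (1 - 11)) = √(-10)*(1/(4*1 - 86) - 10) = (I*√10)*(1/(4 - 86) - 10) = (I*√10)*(1/(-82) - 10) = (I*√10)*(-1/82 - 10) = (I*√10)*(-821/82) = -821*I*√10/82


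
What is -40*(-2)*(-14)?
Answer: -1120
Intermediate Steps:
-40*(-2)*(-14) = -10*(-8)*(-14) = 80*(-14) = -1120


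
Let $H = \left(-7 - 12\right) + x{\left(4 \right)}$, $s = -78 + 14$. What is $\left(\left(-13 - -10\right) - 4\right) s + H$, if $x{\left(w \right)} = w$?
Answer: $433$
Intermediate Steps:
$s = -64$
$H = -15$ ($H = \left(-7 - 12\right) + 4 = -19 + 4 = -15$)
$\left(\left(-13 - -10\right) - 4\right) s + H = \left(\left(-13 - -10\right) - 4\right) \left(-64\right) - 15 = \left(\left(-13 + 10\right) - 4\right) \left(-64\right) - 15 = \left(-3 - 4\right) \left(-64\right) - 15 = \left(-7\right) \left(-64\right) - 15 = 448 - 15 = 433$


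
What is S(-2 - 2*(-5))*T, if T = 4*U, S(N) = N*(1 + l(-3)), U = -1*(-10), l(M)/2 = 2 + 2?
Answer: 2880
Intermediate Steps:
l(M) = 8 (l(M) = 2*(2 + 2) = 2*4 = 8)
U = 10
S(N) = 9*N (S(N) = N*(1 + 8) = N*9 = 9*N)
T = 40 (T = 4*10 = 40)
S(-2 - 2*(-5))*T = (9*(-2 - 2*(-5)))*40 = (9*(-2 + 10))*40 = (9*8)*40 = 72*40 = 2880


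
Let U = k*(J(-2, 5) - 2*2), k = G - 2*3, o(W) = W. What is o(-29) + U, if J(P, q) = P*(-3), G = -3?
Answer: -47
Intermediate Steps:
J(P, q) = -3*P
k = -9 (k = -3 - 2*3 = -3 - 6 = -9)
U = -18 (U = -9*(-3*(-2) - 2*2) = -9*(6 - 1*4) = -9*(6 - 4) = -9*2 = -18)
o(-29) + U = -29 - 18 = -47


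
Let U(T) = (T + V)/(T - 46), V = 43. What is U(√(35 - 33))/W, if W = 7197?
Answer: -330/2535743 - 89*√2/15214458 ≈ -0.00013841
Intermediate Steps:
U(T) = (43 + T)/(-46 + T) (U(T) = (T + 43)/(T - 46) = (43 + T)/(-46 + T))
U(√(35 - 33))/W = ((43 + √(35 - 33))/(-46 + √(35 - 33)))/7197 = ((43 + √2)/(-46 + √2))*(1/7197) = (43 + √2)/(7197*(-46 + √2))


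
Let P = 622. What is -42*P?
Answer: -26124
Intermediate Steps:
-42*P = -42*622 = -26124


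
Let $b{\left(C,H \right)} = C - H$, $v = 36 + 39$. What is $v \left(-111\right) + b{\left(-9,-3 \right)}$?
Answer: $-8331$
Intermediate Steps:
$v = 75$
$v \left(-111\right) + b{\left(-9,-3 \right)} = 75 \left(-111\right) - 6 = -8325 + \left(-9 + 3\right) = -8325 - 6 = -8331$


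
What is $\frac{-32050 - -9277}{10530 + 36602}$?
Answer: $- \frac{22773}{47132} \approx -0.48317$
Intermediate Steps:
$\frac{-32050 - -9277}{10530 + 36602} = \frac{-32050 + \left(-7922 + 17199\right)}{47132} = \left(-32050 + 9277\right) \frac{1}{47132} = \left(-22773\right) \frac{1}{47132} = - \frac{22773}{47132}$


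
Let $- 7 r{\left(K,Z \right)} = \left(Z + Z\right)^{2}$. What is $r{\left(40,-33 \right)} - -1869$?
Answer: $\frac{8727}{7} \approx 1246.7$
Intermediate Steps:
$r{\left(K,Z \right)} = - \frac{4 Z^{2}}{7}$ ($r{\left(K,Z \right)} = - \frac{\left(Z + Z\right)^{2}}{7} = - \frac{\left(2 Z\right)^{2}}{7} = - \frac{4 Z^{2}}{7}$)
$r{\left(40,-33 \right)} - -1869 = - \frac{4 \left(-33\right)^{2}}{7} - -1869 = \left(- \frac{4}{7}\right) 1089 + 1869 = - \frac{4356}{7} + 1869 = \frac{8727}{7}$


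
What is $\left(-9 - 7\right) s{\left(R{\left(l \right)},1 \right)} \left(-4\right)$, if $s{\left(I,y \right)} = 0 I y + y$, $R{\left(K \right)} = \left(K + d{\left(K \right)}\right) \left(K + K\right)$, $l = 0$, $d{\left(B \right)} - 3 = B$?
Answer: $64$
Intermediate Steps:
$d{\left(B \right)} = 3 + B$
$R{\left(K \right)} = 2 K \left(3 + 2 K\right)$ ($R{\left(K \right)} = \left(K + \left(3 + K\right)\right) \left(K + K\right) = \left(3 + 2 K\right) 2 K = 2 K \left(3 + 2 K\right)$)
$s{\left(I,y \right)} = y$ ($s{\left(I,y \right)} = 0 y + y = 0 + y = y$)
$\left(-9 - 7\right) s{\left(R{\left(l \right)},1 \right)} \left(-4\right) = \left(-9 - 7\right) 1 \left(-4\right) = \left(-16\right) 1 \left(-4\right) = \left(-16\right) \left(-4\right) = 64$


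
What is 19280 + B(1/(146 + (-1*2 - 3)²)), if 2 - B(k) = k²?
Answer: 563824961/29241 ≈ 19282.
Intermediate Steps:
B(k) = 2 - k²
19280 + B(1/(146 + (-1*2 - 3)²)) = 19280 + (2 - (1/(146 + (-1*2 - 3)²))²) = 19280 + (2 - (1/(146 + (-2 - 3)²))²) = 19280 + (2 - (1/(146 + (-5)²))²) = 19280 + (2 - (1/(146 + 25))²) = 19280 + (2 - (1/171)²) = 19280 + (2 - 1*1/29241) = 19280 + (2 - 1/29241) = 19280 + 58481/29241 = 563824961/29241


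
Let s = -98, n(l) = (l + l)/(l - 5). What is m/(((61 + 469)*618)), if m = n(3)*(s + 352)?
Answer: -127/54590 ≈ -0.0023264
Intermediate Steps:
n(l) = 2*l/(-5 + l) (n(l) = (2*l)/(-5 + l) = 2*l/(-5 + l))
m = -762 (m = (2*3/(-5 + 3))*(-98 + 352) = (2*3/(-2))*254 = (2*3*(-½))*254 = -3*254 = -762)
m/(((61 + 469)*618)) = -762*1/(618*(61 + 469)) = -762/(530*618) = -762/327540 = -762*1/327540 = -127/54590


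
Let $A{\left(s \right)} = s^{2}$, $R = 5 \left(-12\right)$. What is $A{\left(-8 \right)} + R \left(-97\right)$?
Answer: $5884$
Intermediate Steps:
$R = -60$
$A{\left(-8 \right)} + R \left(-97\right) = \left(-8\right)^{2} - -5820 = 64 + 5820 = 5884$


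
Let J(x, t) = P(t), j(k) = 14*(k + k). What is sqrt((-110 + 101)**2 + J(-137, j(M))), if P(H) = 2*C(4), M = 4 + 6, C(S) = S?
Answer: sqrt(89) ≈ 9.4340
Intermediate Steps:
M = 10
P(H) = 8 (P(H) = 2*4 = 8)
j(k) = 28*k (j(k) = 14*(2*k) = 28*k)
J(x, t) = 8
sqrt((-110 + 101)**2 + J(-137, j(M))) = sqrt((-110 + 101)**2 + 8) = sqrt((-9)**2 + 8) = sqrt(81 + 8) = sqrt(89)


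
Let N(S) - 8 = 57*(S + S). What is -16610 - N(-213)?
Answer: 7664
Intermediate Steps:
N(S) = 8 + 114*S (N(S) = 8 + 57*(S + S) = 8 + 57*(2*S) = 8 + 114*S)
-16610 - N(-213) = -16610 - (8 + 114*(-213)) = -16610 - (8 - 24282) = -16610 - 1*(-24274) = -16610 + 24274 = 7664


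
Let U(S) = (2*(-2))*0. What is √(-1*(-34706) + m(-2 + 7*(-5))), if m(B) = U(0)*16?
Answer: √34706 ≈ 186.30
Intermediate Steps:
U(S) = 0 (U(S) = -4*0 = 0)
m(B) = 0 (m(B) = 0*16 = 0)
√(-1*(-34706) + m(-2 + 7*(-5))) = √(-1*(-34706) + 0) = √(34706 + 0) = √34706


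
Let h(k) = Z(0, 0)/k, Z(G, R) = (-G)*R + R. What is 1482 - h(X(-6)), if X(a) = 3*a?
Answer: 1482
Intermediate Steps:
Z(G, R) = R - G*R (Z(G, R) = -G*R + R = R - G*R)
h(k) = 0 (h(k) = (0*(1 - 1*0))/k = (0*(1 + 0))/k = (0*1)/k = 0/k = 0)
1482 - h(X(-6)) = 1482 - 1*0 = 1482 + 0 = 1482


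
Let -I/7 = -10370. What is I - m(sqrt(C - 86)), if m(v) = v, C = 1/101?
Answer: 72590 - 3*I*sqrt(97465)/101 ≈ 72590.0 - 9.2731*I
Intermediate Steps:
C = 1/101 ≈ 0.0099010
I = 72590 (I = -7*(-10370) = 72590)
I - m(sqrt(C - 86)) = 72590 - sqrt(1/101 - 86) = 72590 - sqrt(-8685/101) = 72590 - 3*I*sqrt(97465)/101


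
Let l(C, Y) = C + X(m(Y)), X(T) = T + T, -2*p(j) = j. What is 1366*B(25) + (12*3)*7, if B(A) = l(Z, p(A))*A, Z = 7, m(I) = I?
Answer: -614448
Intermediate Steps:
p(j) = -j/2
X(T) = 2*T
l(C, Y) = C + 2*Y
B(A) = A*(7 - A) (B(A) = (7 + 2*(-A/2))*A = (7 - A)*A = A*(7 - A))
1366*B(25) + (12*3)*7 = 1366*(25*(7 - 1*25)) + (12*3)*7 = 1366*(25*(7 - 25)) + 36*7 = 1366*(25*(-18)) + 252 = 1366*(-450) + 252 = -614700 + 252 = -614448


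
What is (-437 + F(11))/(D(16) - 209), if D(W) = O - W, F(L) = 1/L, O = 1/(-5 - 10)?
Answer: 36045/18568 ≈ 1.9412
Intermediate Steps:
O = -1/15 (O = 1/(-15) = -1/15 ≈ -0.066667)
D(W) = -1/15 - W
(-437 + F(11))/(D(16) - 209) = (-437 + 1/11)/((-1/15 - 1*16) - 209) = (-437 + 1/11)/((-1/15 - 16) - 209) = -4806/(11*(-241/15 - 209)) = -4806/(11*(-3376/15)) = -4806/11*(-15/3376) = 36045/18568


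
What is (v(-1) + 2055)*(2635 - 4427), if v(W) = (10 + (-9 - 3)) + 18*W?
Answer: -3646720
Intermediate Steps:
v(W) = -2 + 18*W (v(W) = (10 - 12) + 18*W = -2 + 18*W)
(v(-1) + 2055)*(2635 - 4427) = ((-2 + 18*(-1)) + 2055)*(2635 - 4427) = ((-2 - 18) + 2055)*(-1792) = (-20 + 2055)*(-1792) = 2035*(-1792) = -3646720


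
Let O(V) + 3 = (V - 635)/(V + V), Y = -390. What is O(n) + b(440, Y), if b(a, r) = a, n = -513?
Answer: 224755/513 ≈ 438.12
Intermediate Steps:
O(V) = -3 + (-635 + V)/(2*V) (O(V) = -3 + (V - 635)/(V + V) = -3 + (-635 + V)/((2*V)) = -3 + (-635 + V)*(1/(2*V)) = -3 + (-635 + V)/(2*V))
O(n) + b(440, Y) = (5/2)*(-127 - 1*(-513))/(-513) + 440 = (5/2)*(-1/513)*(-127 + 513) + 440 = (5/2)*(-1/513)*386 + 440 = -965/513 + 440 = 224755/513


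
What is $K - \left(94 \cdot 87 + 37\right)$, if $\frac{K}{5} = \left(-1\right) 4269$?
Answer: $-29560$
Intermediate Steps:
$K = -21345$ ($K = 5 \left(\left(-1\right) 4269\right) = 5 \left(-4269\right) = -21345$)
$K - \left(94 \cdot 87 + 37\right) = -21345 - \left(94 \cdot 87 + 37\right) = -21345 - \left(8178 + 37\right) = -21345 - 8215 = -29560$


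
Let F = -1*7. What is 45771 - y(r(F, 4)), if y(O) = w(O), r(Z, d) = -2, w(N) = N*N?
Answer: 45767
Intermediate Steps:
w(N) = N²
F = -7
y(O) = O²
45771 - y(r(F, 4)) = 45771 - 1*(-2)² = 45771 - 1*4 = 45771 - 4 = 45767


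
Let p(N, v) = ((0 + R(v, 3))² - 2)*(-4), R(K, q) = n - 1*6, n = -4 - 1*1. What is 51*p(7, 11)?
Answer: -24276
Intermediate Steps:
n = -5 (n = -4 - 1 = -5)
R(K, q) = -11 (R(K, q) = -5 - 1*6 = -5 - 6 = -11)
p(N, v) = -476 (p(N, v) = ((0 - 11)² - 2)*(-4) = ((-11)² - 2)*(-4) = (121 - 2)*(-4) = 119*(-4) = -476)
51*p(7, 11) = 51*(-476) = -24276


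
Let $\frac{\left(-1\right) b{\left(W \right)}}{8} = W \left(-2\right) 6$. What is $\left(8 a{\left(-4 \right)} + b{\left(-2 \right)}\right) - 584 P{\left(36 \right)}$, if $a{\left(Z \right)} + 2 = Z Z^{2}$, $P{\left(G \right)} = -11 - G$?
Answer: $26728$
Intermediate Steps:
$b{\left(W \right)} = 96 W$ ($b{\left(W \right)} = - 8 W \left(-2\right) 6 = - 8 - 2 W 6 = - 8 \left(- 12 W\right) = 96 W$)
$a{\left(Z \right)} = -2 + Z^{3}$ ($a{\left(Z \right)} = -2 + Z Z^{2} = -2 + Z^{3}$)
$\left(8 a{\left(-4 \right)} + b{\left(-2 \right)}\right) - 584 P{\left(36 \right)} = \left(8 \left(-2 + \left(-4\right)^{3}\right) + 96 \left(-2\right)\right) - 584 \left(-11 - 36\right) = \left(8 \left(-2 - 64\right) - 192\right) - 584 \left(-11 - 36\right) = \left(8 \left(-66\right) - 192\right) - -27448 = \left(-528 - 192\right) + 27448 = -720 + 27448 = 26728$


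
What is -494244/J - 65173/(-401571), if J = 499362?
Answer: -27654856283/33421549617 ≈ -0.82746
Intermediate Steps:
-494244/J - 65173/(-401571) = -494244/499362 - 65173/(-401571) = -494244*1/499362 - 65173*(-1/401571) = -82374/83227 + 65173/401571 = -27654856283/33421549617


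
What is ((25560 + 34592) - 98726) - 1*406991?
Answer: -445565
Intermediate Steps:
((25560 + 34592) - 98726) - 1*406991 = (60152 - 98726) - 406991 = -38574 - 406991 = -445565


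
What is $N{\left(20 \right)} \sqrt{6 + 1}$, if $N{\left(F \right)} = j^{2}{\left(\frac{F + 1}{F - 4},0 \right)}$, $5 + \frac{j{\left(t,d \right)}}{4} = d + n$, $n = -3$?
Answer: $1024 \sqrt{7} \approx 2709.3$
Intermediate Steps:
$j{\left(t,d \right)} = -32 + 4 d$ ($j{\left(t,d \right)} = -20 + 4 \left(d - 3\right) = -20 + 4 \left(-3 + d\right) = -20 + \left(-12 + 4 d\right) = -32 + 4 d$)
$N{\left(F \right)} = 1024$ ($N{\left(F \right)} = \left(-32 + 4 \cdot 0\right)^{2} = \left(-32 + 0\right)^{2} = \left(-32\right)^{2} = 1024$)
$N{\left(20 \right)} \sqrt{6 + 1} = 1024 \sqrt{6 + 1} = 1024 \sqrt{7}$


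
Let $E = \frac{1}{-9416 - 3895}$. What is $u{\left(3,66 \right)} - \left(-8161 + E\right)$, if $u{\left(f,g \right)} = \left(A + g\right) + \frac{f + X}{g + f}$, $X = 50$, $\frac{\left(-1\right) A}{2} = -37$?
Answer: $\frac{2541611237}{306153} \approx 8301.8$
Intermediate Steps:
$A = 74$ ($A = \left(-2\right) \left(-37\right) = 74$)
$E = - \frac{1}{13311}$ ($E = \frac{1}{-13311} = - \frac{1}{13311} \approx -7.5126 \cdot 10^{-5}$)
$u{\left(f,g \right)} = 74 + g + \frac{50 + f}{f + g}$ ($u{\left(f,g \right)} = \left(74 + g\right) + \frac{f + 50}{g + f} = \left(74 + g\right) + \frac{50 + f}{f + g} = 74 + g + \frac{50 + f}{f + g}$)
$u{\left(3,66 \right)} - \left(-8161 + E\right) = \frac{50 + 66^{2} + 74 \cdot 66 + 75 \cdot 3 + 3 \cdot 66}{3 + 66} + \left(8161 - - \frac{1}{13311}\right) = \frac{50 + 4356 + 4884 + 225 + 198}{69} + \left(8161 + \frac{1}{13311}\right) = \frac{1}{69} \cdot 9713 + \frac{108631072}{13311} = \frac{9713}{69} + \frac{108631072}{13311} = \frac{2541611237}{306153}$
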